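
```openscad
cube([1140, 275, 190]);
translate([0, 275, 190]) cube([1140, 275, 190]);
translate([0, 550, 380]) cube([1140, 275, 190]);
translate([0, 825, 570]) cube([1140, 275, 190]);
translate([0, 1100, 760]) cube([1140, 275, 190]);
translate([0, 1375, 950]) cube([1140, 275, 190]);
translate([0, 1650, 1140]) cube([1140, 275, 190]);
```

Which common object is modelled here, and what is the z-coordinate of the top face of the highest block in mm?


A staircase. The total rise is 1330 mm.

7 identical blocks, each offset up and back from the previous — a staircase. Each step is 190 mm tall and there are 7 of them, so the total rise is 7 × 190 = 1330 mm.


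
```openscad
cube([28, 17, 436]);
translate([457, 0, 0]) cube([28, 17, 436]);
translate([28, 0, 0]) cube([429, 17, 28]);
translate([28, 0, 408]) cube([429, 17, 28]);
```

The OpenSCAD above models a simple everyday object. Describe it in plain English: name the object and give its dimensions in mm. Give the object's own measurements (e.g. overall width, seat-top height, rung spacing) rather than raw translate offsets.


A rectangular picture frame lying in the x–z plane (depth along y). The opening is 429 mm wide (x) by 380 mm tall (z), surrounded by a border 28 mm wide on all four sides. The frame is 17 mm deep and is made of two full-height vertical stiles with two horizontal rails fitted between them.


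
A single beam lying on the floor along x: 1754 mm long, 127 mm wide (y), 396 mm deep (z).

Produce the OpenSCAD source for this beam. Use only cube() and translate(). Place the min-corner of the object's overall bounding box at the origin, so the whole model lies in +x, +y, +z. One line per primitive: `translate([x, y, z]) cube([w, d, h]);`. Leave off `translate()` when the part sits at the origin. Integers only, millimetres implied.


cube([1754, 127, 396]);


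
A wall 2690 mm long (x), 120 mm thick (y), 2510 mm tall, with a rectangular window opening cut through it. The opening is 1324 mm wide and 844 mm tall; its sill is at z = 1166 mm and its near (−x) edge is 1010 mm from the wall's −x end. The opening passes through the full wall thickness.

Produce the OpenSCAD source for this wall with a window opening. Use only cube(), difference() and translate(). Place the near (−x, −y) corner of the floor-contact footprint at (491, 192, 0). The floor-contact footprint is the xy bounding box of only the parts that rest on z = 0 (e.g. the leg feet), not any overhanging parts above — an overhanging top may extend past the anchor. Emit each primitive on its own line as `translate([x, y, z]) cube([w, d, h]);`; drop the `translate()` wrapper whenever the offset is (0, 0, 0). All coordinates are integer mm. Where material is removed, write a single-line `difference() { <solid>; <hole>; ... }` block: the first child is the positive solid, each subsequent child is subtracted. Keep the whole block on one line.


difference() { translate([491, 192, 0]) cube([2690, 120, 2510]); translate([1501, 192, 1166]) cube([1324, 120, 844]); }


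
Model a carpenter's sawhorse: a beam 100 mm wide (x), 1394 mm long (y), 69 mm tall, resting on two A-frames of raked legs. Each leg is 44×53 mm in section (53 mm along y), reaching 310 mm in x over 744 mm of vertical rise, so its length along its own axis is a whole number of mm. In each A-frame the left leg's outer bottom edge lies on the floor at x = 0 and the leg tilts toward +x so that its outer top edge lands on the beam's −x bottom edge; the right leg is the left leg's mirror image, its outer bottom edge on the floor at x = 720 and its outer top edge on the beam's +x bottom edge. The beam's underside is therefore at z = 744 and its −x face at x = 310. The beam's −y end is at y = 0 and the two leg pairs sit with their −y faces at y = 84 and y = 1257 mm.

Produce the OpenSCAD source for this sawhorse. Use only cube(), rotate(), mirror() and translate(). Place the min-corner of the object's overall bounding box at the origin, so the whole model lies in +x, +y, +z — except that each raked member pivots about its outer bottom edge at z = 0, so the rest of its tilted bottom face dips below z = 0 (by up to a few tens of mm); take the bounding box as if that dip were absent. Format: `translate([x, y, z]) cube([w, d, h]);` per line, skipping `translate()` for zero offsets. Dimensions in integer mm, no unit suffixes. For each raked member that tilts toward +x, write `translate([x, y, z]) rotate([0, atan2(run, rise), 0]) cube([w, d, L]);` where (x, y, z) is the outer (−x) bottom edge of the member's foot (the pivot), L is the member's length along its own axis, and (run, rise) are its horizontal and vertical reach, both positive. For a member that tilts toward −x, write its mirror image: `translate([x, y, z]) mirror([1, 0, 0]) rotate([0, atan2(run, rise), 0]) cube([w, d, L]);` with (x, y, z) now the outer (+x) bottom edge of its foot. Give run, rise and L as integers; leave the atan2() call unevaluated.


translate([310, 0, 744]) cube([100, 1394, 69]);
translate([0, 84, 0]) rotate([0, atan2(310, 744), 0]) cube([44, 53, 806]);
translate([720, 84, 0]) mirror([1, 0, 0]) rotate([0, atan2(310, 744), 0]) cube([44, 53, 806]);
translate([0, 1257, 0]) rotate([0, atan2(310, 744), 0]) cube([44, 53, 806]);
translate([720, 1257, 0]) mirror([1, 0, 0]) rotate([0, atan2(310, 744), 0]) cube([44, 53, 806]);


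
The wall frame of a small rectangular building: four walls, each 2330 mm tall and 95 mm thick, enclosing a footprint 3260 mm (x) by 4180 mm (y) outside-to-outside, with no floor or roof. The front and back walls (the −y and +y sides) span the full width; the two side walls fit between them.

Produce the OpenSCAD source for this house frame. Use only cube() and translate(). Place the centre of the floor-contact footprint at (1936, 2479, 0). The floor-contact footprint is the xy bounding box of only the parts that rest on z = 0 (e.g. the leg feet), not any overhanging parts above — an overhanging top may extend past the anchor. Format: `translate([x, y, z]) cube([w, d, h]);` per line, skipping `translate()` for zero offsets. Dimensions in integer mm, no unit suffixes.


translate([306, 389, 0]) cube([3260, 95, 2330]);
translate([306, 4474, 0]) cube([3260, 95, 2330]);
translate([306, 484, 0]) cube([95, 3990, 2330]);
translate([3471, 484, 0]) cube([95, 3990, 2330]);


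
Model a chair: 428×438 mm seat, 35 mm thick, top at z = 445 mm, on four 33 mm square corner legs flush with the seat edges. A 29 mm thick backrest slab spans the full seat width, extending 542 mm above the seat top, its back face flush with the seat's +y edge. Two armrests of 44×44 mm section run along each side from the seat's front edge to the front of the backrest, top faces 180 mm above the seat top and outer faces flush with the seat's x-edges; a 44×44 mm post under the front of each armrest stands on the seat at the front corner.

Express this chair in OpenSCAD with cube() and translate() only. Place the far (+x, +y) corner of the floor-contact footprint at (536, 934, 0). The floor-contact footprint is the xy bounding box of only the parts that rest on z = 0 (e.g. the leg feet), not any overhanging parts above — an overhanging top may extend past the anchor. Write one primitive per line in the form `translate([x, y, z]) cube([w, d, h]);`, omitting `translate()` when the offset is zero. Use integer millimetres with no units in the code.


// leg_h = 445 - 35 = 410
// arm post h = 180 - 44 = 136
translate([108, 496, 410]) cube([428, 438, 35]);
translate([108, 496, 0]) cube([33, 33, 410]);
translate([503, 496, 0]) cube([33, 33, 410]);
translate([108, 901, 0]) cube([33, 33, 410]);
translate([503, 901, 0]) cube([33, 33, 410]);
translate([108, 905, 445]) cube([428, 29, 542]);
translate([108, 496, 581]) cube([44, 409, 44]);
translate([492, 496, 581]) cube([44, 409, 44]);
translate([108, 496, 445]) cube([44, 44, 136]);
translate([492, 496, 445]) cube([44, 44, 136]);


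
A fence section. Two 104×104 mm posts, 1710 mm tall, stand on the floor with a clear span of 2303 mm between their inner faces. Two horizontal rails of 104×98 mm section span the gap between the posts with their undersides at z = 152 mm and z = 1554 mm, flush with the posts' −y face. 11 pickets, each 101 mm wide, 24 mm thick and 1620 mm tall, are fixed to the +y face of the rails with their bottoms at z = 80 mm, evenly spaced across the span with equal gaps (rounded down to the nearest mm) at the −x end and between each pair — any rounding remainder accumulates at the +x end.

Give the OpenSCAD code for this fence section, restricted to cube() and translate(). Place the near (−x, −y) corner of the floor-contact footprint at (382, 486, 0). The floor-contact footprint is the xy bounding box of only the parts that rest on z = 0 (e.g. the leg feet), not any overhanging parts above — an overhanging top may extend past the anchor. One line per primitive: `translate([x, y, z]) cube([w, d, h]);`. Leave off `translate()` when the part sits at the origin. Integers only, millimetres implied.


translate([382, 486, 0]) cube([104, 104, 1710]);
translate([2789, 486, 0]) cube([104, 104, 1710]);
translate([486, 486, 152]) cube([2303, 104, 98]);
translate([486, 486, 1554]) cube([2303, 104, 98]);
translate([585, 590, 80]) cube([101, 24, 1620]);
translate([785, 590, 80]) cube([101, 24, 1620]);
translate([985, 590, 80]) cube([101, 24, 1620]);
translate([1185, 590, 80]) cube([101, 24, 1620]);
translate([1385, 590, 80]) cube([101, 24, 1620]);
translate([1585, 590, 80]) cube([101, 24, 1620]);
translate([1785, 590, 80]) cube([101, 24, 1620]);
translate([1985, 590, 80]) cube([101, 24, 1620]);
translate([2185, 590, 80]) cube([101, 24, 1620]);
translate([2385, 590, 80]) cube([101, 24, 1620]);
translate([2585, 590, 80]) cube([101, 24, 1620]);


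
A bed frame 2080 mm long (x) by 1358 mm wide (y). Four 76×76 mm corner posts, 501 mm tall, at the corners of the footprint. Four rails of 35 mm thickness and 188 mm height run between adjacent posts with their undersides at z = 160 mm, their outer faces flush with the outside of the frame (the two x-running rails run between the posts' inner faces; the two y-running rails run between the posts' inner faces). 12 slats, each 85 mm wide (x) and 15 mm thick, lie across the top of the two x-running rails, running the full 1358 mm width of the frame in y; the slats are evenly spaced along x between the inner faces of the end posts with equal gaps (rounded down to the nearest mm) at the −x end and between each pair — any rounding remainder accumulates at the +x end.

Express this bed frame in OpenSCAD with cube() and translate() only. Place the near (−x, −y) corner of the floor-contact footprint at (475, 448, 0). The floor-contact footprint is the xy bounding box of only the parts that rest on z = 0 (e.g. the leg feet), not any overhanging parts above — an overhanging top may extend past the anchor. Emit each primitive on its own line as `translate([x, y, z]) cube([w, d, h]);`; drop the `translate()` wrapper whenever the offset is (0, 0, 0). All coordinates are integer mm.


translate([475, 448, 0]) cube([76, 76, 501]);
translate([475, 1730, 0]) cube([76, 76, 501]);
translate([2479, 448, 0]) cube([76, 76, 501]);
translate([2479, 1730, 0]) cube([76, 76, 501]);
translate([551, 448, 160]) cube([1928, 35, 188]);
translate([551, 1771, 160]) cube([1928, 35, 188]);
translate([475, 524, 160]) cube([35, 1206, 188]);
translate([2520, 524, 160]) cube([35, 1206, 188]);
translate([620, 448, 348]) cube([85, 1358, 15]);
translate([774, 448, 348]) cube([85, 1358, 15]);
translate([928, 448, 348]) cube([85, 1358, 15]);
translate([1082, 448, 348]) cube([85, 1358, 15]);
translate([1236, 448, 348]) cube([85, 1358, 15]);
translate([1390, 448, 348]) cube([85, 1358, 15]);
translate([1544, 448, 348]) cube([85, 1358, 15]);
translate([1698, 448, 348]) cube([85, 1358, 15]);
translate([1852, 448, 348]) cube([85, 1358, 15]);
translate([2006, 448, 348]) cube([85, 1358, 15]);
translate([2160, 448, 348]) cube([85, 1358, 15]);
translate([2314, 448, 348]) cube([85, 1358, 15]);


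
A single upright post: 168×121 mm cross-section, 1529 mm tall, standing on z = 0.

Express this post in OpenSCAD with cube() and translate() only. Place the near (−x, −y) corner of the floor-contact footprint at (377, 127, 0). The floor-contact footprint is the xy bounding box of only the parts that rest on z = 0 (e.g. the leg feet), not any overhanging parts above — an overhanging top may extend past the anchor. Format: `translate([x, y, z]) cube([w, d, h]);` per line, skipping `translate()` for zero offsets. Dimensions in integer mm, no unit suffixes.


translate([377, 127, 0]) cube([168, 121, 1529]);


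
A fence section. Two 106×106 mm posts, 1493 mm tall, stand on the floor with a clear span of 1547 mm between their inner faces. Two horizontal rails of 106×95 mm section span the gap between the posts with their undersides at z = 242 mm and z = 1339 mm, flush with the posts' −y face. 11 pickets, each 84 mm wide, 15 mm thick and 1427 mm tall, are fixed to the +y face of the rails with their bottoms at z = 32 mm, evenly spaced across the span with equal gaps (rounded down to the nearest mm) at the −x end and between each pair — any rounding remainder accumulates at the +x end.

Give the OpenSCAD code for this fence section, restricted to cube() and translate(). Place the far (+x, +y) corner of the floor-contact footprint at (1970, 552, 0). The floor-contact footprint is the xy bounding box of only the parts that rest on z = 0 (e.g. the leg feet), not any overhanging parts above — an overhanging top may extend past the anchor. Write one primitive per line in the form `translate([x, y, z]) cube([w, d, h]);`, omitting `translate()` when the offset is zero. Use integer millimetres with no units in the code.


translate([211, 446, 0]) cube([106, 106, 1493]);
translate([1864, 446, 0]) cube([106, 106, 1493]);
translate([317, 446, 242]) cube([1547, 106, 95]);
translate([317, 446, 1339]) cube([1547, 106, 95]);
translate([368, 552, 32]) cube([84, 15, 1427]);
translate([503, 552, 32]) cube([84, 15, 1427]);
translate([638, 552, 32]) cube([84, 15, 1427]);
translate([773, 552, 32]) cube([84, 15, 1427]);
translate([908, 552, 32]) cube([84, 15, 1427]);
translate([1043, 552, 32]) cube([84, 15, 1427]);
translate([1178, 552, 32]) cube([84, 15, 1427]);
translate([1313, 552, 32]) cube([84, 15, 1427]);
translate([1448, 552, 32]) cube([84, 15, 1427]);
translate([1583, 552, 32]) cube([84, 15, 1427]);
translate([1718, 552, 32]) cube([84, 15, 1427]);


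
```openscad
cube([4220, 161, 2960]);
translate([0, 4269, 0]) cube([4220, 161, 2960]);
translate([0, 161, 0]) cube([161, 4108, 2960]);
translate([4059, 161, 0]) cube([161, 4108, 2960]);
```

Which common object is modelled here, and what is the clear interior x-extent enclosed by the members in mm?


A house (or room) frame. The interior width is 3898 mm.

Four 2960 mm walls enclosing a rectangle with no floor or roof — a room or house frame. Outside width is 4220 mm and wall thickness is 161 mm, so the interior width is 4220 − 2 × 161 = 3898 mm.


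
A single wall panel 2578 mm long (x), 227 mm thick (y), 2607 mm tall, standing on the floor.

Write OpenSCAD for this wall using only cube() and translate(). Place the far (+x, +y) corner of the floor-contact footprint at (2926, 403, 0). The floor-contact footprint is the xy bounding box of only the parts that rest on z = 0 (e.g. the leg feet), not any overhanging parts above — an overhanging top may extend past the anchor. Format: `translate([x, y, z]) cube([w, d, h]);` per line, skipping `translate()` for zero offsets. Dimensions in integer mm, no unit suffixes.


translate([348, 176, 0]) cube([2578, 227, 2607]);


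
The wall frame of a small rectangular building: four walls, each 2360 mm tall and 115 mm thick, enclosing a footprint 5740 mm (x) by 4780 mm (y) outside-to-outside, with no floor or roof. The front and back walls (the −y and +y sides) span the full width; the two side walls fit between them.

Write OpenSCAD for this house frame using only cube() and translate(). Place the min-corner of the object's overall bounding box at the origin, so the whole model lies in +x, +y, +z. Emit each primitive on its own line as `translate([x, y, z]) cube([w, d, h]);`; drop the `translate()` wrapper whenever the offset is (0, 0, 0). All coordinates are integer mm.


cube([5740, 115, 2360]);
translate([0, 4665, 0]) cube([5740, 115, 2360]);
translate([0, 115, 0]) cube([115, 4550, 2360]);
translate([5625, 115, 0]) cube([115, 4550, 2360]);


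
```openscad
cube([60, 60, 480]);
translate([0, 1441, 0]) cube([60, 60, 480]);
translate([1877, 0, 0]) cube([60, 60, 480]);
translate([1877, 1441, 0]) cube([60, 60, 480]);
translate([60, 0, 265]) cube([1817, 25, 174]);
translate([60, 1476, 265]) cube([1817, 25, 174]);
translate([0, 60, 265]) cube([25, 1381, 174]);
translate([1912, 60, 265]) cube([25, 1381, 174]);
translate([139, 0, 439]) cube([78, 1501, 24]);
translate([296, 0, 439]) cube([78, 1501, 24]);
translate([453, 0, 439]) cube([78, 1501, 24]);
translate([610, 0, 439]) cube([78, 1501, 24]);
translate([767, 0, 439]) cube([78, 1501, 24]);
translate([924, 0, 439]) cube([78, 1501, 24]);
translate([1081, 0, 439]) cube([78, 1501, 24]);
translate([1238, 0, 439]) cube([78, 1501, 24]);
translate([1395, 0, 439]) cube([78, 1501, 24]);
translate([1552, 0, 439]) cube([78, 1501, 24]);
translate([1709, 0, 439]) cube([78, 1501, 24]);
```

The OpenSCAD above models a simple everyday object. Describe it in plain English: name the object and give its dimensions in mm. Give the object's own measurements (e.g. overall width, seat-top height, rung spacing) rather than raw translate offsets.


A bed frame 1937 mm long (x) by 1501 mm wide (y). Four 60×60 mm corner posts, 480 mm tall, at the corners of the footprint. Four rails of 25 mm thickness and 174 mm height run between adjacent posts with their undersides at z = 265 mm, their outer faces flush with the outside of the frame (the two x-running rails run between the posts' inner faces; the two y-running rails run between the posts' inner faces). 11 slats, each 78 mm wide (x) and 24 mm thick, lie across the top of the two x-running rails, running the full 1501 mm width of the frame in y; along x they sit between the end posts with a 79 mm gap after the −x posts and between neighbouring slats, leaving 90 mm before the +x posts.


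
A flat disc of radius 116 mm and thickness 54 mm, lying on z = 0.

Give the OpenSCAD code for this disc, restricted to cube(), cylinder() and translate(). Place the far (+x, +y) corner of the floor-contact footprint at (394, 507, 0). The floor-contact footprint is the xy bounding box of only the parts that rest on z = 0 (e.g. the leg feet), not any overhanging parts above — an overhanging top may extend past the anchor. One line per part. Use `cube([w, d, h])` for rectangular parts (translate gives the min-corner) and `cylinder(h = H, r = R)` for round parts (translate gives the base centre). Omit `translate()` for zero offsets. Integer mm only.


translate([278, 391, 0]) cylinder(h = 54, r = 116);


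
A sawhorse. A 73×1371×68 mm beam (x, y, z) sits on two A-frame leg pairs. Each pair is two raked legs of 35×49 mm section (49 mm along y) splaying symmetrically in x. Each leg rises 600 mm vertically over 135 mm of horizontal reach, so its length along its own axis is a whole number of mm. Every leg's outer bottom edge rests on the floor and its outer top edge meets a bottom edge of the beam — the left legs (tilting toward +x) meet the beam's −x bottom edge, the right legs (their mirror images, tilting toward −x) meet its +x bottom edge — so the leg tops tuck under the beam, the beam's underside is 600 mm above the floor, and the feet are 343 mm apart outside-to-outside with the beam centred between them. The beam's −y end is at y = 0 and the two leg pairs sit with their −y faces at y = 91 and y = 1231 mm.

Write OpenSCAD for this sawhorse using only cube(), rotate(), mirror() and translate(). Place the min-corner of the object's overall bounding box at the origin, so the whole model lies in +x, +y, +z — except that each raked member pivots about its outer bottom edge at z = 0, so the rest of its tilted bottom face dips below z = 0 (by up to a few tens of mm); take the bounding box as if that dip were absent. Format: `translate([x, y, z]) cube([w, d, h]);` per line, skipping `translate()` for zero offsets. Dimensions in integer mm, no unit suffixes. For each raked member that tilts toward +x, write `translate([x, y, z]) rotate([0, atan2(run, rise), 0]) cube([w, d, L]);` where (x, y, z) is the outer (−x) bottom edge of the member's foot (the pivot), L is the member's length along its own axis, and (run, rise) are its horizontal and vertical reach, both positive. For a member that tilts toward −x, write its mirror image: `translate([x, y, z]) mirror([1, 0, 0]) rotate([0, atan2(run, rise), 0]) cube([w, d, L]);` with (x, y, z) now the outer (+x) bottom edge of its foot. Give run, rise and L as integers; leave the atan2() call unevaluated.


// leg length = √(135² + 600²) = 615
// right-leg outer foot x = 2·135 + 73 = 343
// beam min-corner = (135, 0, 600)
translate([135, 0, 600]) cube([73, 1371, 68]);
translate([0, 91, 0]) rotate([0, atan2(135, 600), 0]) cube([35, 49, 615]);
translate([343, 91, 0]) mirror([1, 0, 0]) rotate([0, atan2(135, 600), 0]) cube([35, 49, 615]);
translate([0, 1231, 0]) rotate([0, atan2(135, 600), 0]) cube([35, 49, 615]);
translate([343, 1231, 0]) mirror([1, 0, 0]) rotate([0, atan2(135, 600), 0]) cube([35, 49, 615]);


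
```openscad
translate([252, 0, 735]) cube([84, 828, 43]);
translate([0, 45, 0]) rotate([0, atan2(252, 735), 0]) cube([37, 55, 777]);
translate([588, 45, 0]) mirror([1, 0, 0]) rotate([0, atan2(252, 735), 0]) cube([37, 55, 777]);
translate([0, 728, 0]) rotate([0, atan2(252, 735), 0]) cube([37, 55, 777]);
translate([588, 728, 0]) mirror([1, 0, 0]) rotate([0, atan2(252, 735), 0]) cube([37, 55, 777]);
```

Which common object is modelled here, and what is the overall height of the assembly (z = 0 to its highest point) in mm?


A sawhorse. The overall height is 778 mm.

A beam across two mirrored pairs of raked legs — a sawhorse. The beam's underside is at z = 735 (matching the legs' vertical rise in atan2(252, 735)) and the beam is 43 mm tall, so its top is at 735 + 43 = 778 mm. The raked legs top out at the beam's underside, so that is the highest point.


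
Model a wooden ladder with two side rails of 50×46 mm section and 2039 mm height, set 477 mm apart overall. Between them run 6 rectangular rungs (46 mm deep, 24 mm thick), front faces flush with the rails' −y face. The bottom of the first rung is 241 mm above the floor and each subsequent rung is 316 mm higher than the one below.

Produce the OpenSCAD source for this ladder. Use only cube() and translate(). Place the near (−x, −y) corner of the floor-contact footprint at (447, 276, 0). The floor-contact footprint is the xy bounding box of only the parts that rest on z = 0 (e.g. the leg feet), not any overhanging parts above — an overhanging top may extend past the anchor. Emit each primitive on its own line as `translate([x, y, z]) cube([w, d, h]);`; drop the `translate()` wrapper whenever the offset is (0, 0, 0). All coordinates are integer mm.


translate([447, 276, 0]) cube([50, 46, 2039]);
translate([874, 276, 0]) cube([50, 46, 2039]);
translate([497, 276, 241]) cube([377, 46, 24]);
translate([497, 276, 557]) cube([377, 46, 24]);
translate([497, 276, 873]) cube([377, 46, 24]);
translate([497, 276, 1189]) cube([377, 46, 24]);
translate([497, 276, 1505]) cube([377, 46, 24]);
translate([497, 276, 1821]) cube([377, 46, 24]);


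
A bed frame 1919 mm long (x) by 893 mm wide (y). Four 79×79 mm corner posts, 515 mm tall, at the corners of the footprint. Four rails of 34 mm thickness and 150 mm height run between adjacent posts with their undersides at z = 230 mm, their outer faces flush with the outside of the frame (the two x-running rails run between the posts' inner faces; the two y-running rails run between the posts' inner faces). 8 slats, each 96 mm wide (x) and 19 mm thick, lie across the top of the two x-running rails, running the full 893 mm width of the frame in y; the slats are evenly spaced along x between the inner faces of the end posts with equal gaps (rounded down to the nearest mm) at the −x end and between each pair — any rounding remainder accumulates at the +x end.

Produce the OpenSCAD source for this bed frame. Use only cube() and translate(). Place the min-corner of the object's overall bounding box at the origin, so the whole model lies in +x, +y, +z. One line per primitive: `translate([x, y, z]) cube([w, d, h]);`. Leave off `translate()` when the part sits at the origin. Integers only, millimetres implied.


cube([79, 79, 515]);
translate([0, 814, 0]) cube([79, 79, 515]);
translate([1840, 0, 0]) cube([79, 79, 515]);
translate([1840, 814, 0]) cube([79, 79, 515]);
translate([79, 0, 230]) cube([1761, 34, 150]);
translate([79, 859, 230]) cube([1761, 34, 150]);
translate([0, 79, 230]) cube([34, 735, 150]);
translate([1885, 79, 230]) cube([34, 735, 150]);
translate([189, 0, 380]) cube([96, 893, 19]);
translate([395, 0, 380]) cube([96, 893, 19]);
translate([601, 0, 380]) cube([96, 893, 19]);
translate([807, 0, 380]) cube([96, 893, 19]);
translate([1013, 0, 380]) cube([96, 893, 19]);
translate([1219, 0, 380]) cube([96, 893, 19]);
translate([1425, 0, 380]) cube([96, 893, 19]);
translate([1631, 0, 380]) cube([96, 893, 19]);


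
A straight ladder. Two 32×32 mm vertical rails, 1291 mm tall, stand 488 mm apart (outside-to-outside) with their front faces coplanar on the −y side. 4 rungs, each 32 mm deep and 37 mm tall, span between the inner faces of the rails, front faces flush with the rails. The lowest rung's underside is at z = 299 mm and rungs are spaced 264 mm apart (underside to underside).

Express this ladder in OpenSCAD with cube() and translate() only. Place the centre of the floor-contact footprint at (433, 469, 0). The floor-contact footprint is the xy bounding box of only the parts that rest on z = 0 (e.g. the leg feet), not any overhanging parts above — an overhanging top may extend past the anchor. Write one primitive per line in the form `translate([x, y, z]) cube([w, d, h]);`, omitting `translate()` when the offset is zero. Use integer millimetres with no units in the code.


translate([189, 453, 0]) cube([32, 32, 1291]);
translate([645, 453, 0]) cube([32, 32, 1291]);
translate([221, 453, 299]) cube([424, 32, 37]);
translate([221, 453, 563]) cube([424, 32, 37]);
translate([221, 453, 827]) cube([424, 32, 37]);
translate([221, 453, 1091]) cube([424, 32, 37]);


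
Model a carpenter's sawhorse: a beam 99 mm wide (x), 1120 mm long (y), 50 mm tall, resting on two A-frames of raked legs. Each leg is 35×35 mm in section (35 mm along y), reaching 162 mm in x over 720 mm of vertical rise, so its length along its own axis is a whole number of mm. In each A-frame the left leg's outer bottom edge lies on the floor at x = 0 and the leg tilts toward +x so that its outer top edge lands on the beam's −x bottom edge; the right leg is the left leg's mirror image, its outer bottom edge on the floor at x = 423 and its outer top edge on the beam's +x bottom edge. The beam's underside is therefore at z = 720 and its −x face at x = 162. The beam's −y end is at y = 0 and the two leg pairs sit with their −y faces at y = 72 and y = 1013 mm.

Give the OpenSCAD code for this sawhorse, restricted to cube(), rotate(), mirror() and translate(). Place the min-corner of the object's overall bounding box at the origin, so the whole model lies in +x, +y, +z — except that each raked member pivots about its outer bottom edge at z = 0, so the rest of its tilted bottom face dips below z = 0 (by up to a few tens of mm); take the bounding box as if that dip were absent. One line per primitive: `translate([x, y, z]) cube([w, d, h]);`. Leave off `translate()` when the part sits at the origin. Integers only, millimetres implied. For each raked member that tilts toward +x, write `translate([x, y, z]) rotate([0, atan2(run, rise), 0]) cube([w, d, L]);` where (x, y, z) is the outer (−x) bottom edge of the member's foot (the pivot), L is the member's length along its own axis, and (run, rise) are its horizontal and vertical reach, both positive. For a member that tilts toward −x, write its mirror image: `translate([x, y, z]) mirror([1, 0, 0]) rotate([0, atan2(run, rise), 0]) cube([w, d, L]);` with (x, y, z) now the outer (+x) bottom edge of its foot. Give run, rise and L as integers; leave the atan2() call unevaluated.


translate([162, 0, 720]) cube([99, 1120, 50]);
translate([0, 72, 0]) rotate([0, atan2(162, 720), 0]) cube([35, 35, 738]);
translate([423, 72, 0]) mirror([1, 0, 0]) rotate([0, atan2(162, 720), 0]) cube([35, 35, 738]);
translate([0, 1013, 0]) rotate([0, atan2(162, 720), 0]) cube([35, 35, 738]);
translate([423, 1013, 0]) mirror([1, 0, 0]) rotate([0, atan2(162, 720), 0]) cube([35, 35, 738]);


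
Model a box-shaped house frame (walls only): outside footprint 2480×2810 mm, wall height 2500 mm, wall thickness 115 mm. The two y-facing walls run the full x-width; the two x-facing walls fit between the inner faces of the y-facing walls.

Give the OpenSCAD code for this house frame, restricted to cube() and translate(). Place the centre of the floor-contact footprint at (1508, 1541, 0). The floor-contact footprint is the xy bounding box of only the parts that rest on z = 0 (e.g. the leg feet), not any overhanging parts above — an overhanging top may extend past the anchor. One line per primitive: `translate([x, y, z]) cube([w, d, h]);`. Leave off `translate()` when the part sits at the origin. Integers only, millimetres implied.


translate([268, 136, 0]) cube([2480, 115, 2500]);
translate([268, 2831, 0]) cube([2480, 115, 2500]);
translate([268, 251, 0]) cube([115, 2580, 2500]);
translate([2633, 251, 0]) cube([115, 2580, 2500]);


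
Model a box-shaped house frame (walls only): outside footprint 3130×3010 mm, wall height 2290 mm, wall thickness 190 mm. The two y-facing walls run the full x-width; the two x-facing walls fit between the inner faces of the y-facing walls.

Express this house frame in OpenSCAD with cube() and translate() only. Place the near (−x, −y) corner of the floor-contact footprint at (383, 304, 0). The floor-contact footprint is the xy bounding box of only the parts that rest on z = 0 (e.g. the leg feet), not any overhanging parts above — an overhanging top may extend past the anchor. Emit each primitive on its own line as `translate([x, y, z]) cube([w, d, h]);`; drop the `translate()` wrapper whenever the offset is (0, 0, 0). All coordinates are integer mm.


translate([383, 304, 0]) cube([3130, 190, 2290]);
translate([383, 3124, 0]) cube([3130, 190, 2290]);
translate([383, 494, 0]) cube([190, 2630, 2290]);
translate([3323, 494, 0]) cube([190, 2630, 2290]);


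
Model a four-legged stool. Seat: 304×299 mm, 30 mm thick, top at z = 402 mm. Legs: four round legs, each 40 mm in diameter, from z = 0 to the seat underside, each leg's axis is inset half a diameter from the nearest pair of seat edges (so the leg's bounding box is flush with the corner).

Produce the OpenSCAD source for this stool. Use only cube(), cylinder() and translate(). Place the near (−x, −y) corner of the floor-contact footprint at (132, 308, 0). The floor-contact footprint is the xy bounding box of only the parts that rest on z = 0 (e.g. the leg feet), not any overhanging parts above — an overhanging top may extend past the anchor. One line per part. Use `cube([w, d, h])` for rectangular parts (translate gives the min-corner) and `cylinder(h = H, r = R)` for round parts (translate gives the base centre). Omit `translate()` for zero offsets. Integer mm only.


translate([132, 308, 372]) cube([304, 299, 30]);
translate([152, 328, 0]) cylinder(h = 372, r = 20);
translate([416, 328, 0]) cylinder(h = 372, r = 20);
translate([152, 587, 0]) cylinder(h = 372, r = 20);
translate([416, 587, 0]) cylinder(h = 372, r = 20);


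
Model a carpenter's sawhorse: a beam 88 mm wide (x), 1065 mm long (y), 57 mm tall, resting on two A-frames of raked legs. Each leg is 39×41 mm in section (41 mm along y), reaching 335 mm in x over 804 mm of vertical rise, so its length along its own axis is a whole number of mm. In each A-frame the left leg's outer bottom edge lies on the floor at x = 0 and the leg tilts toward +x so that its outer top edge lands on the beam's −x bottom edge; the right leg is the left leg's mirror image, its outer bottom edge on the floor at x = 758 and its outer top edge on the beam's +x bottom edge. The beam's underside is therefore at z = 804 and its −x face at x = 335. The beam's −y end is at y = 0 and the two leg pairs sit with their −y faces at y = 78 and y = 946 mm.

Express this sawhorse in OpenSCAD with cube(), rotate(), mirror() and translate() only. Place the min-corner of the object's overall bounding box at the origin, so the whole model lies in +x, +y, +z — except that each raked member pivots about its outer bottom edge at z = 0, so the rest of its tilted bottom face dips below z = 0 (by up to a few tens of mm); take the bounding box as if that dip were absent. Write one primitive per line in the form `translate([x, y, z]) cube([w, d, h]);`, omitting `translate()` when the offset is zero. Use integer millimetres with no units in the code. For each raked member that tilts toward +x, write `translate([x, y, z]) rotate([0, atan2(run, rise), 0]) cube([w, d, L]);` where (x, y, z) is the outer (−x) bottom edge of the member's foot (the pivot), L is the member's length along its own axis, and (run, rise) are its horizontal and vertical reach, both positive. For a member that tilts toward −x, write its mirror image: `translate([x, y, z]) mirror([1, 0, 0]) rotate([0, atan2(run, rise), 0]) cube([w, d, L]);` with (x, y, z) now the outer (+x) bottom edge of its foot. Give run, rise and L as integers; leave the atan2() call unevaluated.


translate([335, 0, 804]) cube([88, 1065, 57]);
translate([0, 78, 0]) rotate([0, atan2(335, 804), 0]) cube([39, 41, 871]);
translate([758, 78, 0]) mirror([1, 0, 0]) rotate([0, atan2(335, 804), 0]) cube([39, 41, 871]);
translate([0, 946, 0]) rotate([0, atan2(335, 804), 0]) cube([39, 41, 871]);
translate([758, 946, 0]) mirror([1, 0, 0]) rotate([0, atan2(335, 804), 0]) cube([39, 41, 871]);


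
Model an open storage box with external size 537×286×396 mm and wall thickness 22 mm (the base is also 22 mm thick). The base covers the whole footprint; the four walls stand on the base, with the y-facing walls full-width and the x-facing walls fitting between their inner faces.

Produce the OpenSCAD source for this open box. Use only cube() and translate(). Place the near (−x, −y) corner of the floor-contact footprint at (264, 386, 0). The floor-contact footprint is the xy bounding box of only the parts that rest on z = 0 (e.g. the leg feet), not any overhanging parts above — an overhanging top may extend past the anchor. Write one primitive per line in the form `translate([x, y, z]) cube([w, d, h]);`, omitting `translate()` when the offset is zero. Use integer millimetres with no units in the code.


translate([264, 386, 0]) cube([537, 286, 22]);
translate([264, 386, 22]) cube([537, 22, 374]);
translate([264, 650, 22]) cube([537, 22, 374]);
translate([264, 408, 22]) cube([22, 242, 374]);
translate([779, 408, 22]) cube([22, 242, 374]);


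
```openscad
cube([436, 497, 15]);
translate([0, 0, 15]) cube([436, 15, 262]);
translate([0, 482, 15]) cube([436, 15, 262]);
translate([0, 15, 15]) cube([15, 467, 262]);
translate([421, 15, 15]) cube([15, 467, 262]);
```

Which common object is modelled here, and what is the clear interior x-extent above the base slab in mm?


An open box. The internal width is 406 mm.

A 436×497 base slab with four walls standing on it — an open box. The base is 436 mm wide and the walls are 15 mm thick, so the internal width is 436 − 2 × 15 = 406 mm.


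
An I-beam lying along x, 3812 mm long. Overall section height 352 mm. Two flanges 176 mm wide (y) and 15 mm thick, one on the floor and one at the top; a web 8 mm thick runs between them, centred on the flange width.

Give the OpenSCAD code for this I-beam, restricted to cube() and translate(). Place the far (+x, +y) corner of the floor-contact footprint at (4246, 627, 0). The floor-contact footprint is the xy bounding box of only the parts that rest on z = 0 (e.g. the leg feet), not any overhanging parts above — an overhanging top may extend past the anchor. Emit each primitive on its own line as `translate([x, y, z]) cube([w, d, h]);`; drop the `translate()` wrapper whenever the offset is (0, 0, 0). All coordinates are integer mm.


translate([434, 451, 0]) cube([3812, 176, 15]);
translate([434, 535, 15]) cube([3812, 8, 322]);
translate([434, 451, 337]) cube([3812, 176, 15]);


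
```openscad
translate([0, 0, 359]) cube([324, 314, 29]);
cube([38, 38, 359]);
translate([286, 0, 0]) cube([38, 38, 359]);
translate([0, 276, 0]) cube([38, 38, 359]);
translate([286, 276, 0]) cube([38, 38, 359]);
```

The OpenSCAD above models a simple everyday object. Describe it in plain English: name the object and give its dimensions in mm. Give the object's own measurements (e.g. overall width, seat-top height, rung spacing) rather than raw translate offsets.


A four-legged stool. The seat is a 324×314×29 mm slab whose top surface is at z = 388 mm; four square legs, each 38×38 mm in cross-section, run from the floor (z = 0) to the underside of the seat, each flush with a corner of the seat.


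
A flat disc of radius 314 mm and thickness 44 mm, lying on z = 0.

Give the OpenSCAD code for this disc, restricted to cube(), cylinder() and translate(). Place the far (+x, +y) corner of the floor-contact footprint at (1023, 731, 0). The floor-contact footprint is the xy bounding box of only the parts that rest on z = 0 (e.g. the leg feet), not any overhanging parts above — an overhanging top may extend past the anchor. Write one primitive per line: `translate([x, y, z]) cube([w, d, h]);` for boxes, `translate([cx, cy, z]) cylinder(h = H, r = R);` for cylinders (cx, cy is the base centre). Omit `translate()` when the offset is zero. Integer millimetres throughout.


translate([709, 417, 0]) cylinder(h = 44, r = 314);


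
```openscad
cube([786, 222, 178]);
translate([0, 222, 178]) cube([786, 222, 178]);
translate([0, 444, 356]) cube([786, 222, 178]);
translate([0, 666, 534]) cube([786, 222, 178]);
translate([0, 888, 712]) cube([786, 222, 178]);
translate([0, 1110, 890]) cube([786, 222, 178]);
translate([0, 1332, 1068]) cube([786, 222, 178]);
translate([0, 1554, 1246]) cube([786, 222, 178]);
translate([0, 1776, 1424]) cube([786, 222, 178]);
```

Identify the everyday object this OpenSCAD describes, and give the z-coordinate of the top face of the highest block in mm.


A staircase. The total rise is 1602 mm.

9 identical blocks, each offset up and back from the previous — a staircase. Each step is 178 mm tall and there are 9 of them, so the total rise is 9 × 178 = 1602 mm.


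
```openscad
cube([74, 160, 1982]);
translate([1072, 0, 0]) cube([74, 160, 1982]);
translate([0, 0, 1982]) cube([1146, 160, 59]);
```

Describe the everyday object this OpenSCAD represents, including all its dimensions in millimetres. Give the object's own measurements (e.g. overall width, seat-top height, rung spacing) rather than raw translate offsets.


A door frame. The clear opening is 998 mm wide and 1982 mm high. Two 74 mm wide jambs, 160 mm deep, stand either side of the opening from the floor to the top of the opening. A 59 mm thick head sits across the top of both jambs, spanning the full outside width of the frame.


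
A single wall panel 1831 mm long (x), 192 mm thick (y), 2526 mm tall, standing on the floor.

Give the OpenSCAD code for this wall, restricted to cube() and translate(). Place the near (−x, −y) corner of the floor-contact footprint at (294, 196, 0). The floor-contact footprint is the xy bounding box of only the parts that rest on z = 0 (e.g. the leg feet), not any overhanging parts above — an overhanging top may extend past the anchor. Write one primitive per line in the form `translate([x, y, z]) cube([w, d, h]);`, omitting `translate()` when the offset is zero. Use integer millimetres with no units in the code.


translate([294, 196, 0]) cube([1831, 192, 2526]);
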